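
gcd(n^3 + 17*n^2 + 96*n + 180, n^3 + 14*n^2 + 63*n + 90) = n^2 + 11*n + 30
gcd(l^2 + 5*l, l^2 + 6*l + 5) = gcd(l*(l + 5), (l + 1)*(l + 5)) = l + 5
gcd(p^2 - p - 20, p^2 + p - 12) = p + 4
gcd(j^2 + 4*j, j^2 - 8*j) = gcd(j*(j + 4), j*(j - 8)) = j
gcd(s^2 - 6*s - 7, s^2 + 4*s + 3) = s + 1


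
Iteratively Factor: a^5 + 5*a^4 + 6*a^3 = (a + 3)*(a^4 + 2*a^3) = (a + 2)*(a + 3)*(a^3) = a*(a + 2)*(a + 3)*(a^2) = a^2*(a + 2)*(a + 3)*(a)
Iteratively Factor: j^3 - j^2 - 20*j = (j - 5)*(j^2 + 4*j) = j*(j - 5)*(j + 4)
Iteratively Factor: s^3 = (s)*(s^2) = s^2*(s)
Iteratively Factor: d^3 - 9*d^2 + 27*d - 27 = (d - 3)*(d^2 - 6*d + 9) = (d - 3)^2*(d - 3)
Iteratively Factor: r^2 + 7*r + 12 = (r + 3)*(r + 4)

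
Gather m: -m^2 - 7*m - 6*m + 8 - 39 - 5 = -m^2 - 13*m - 36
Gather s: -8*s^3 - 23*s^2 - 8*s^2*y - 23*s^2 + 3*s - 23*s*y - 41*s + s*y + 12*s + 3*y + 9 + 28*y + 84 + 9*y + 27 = -8*s^3 + s^2*(-8*y - 46) + s*(-22*y - 26) + 40*y + 120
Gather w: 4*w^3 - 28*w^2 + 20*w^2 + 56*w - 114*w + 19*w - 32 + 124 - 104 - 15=4*w^3 - 8*w^2 - 39*w - 27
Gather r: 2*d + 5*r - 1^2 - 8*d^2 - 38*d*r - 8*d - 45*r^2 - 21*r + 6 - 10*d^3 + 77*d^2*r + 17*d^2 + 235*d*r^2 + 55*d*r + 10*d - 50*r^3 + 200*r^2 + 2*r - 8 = -10*d^3 + 9*d^2 + 4*d - 50*r^3 + r^2*(235*d + 155) + r*(77*d^2 + 17*d - 14) - 3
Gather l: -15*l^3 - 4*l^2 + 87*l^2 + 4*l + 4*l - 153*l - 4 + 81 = -15*l^3 + 83*l^2 - 145*l + 77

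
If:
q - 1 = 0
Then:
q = 1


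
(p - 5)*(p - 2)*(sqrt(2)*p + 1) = sqrt(2)*p^3 - 7*sqrt(2)*p^2 + p^2 - 7*p + 10*sqrt(2)*p + 10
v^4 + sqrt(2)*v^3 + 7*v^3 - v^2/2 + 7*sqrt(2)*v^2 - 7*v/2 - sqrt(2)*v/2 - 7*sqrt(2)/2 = (v + 7)*(v - sqrt(2)/2)*(v + sqrt(2)/2)*(v + sqrt(2))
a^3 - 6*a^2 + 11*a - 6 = (a - 3)*(a - 2)*(a - 1)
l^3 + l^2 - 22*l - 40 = (l - 5)*(l + 2)*(l + 4)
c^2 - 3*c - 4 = (c - 4)*(c + 1)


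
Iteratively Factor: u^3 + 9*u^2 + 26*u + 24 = (u + 4)*(u^2 + 5*u + 6) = (u + 2)*(u + 4)*(u + 3)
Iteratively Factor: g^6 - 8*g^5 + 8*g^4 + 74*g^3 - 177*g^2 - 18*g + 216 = (g + 3)*(g^5 - 11*g^4 + 41*g^3 - 49*g^2 - 30*g + 72) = (g - 4)*(g + 3)*(g^4 - 7*g^3 + 13*g^2 + 3*g - 18) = (g - 4)*(g - 3)*(g + 3)*(g^3 - 4*g^2 + g + 6) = (g - 4)*(g - 3)*(g - 2)*(g + 3)*(g^2 - 2*g - 3) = (g - 4)*(g - 3)*(g - 2)*(g + 1)*(g + 3)*(g - 3)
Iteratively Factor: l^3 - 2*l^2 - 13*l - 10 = (l - 5)*(l^2 + 3*l + 2) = (l - 5)*(l + 1)*(l + 2)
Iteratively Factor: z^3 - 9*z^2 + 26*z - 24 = (z - 4)*(z^2 - 5*z + 6) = (z - 4)*(z - 3)*(z - 2)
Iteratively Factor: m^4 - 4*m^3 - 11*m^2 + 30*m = (m)*(m^3 - 4*m^2 - 11*m + 30) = m*(m + 3)*(m^2 - 7*m + 10) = m*(m - 5)*(m + 3)*(m - 2)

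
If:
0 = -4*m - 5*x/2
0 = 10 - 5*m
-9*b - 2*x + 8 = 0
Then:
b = 8/5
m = 2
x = -16/5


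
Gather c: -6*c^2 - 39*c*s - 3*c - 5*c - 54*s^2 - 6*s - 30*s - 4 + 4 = -6*c^2 + c*(-39*s - 8) - 54*s^2 - 36*s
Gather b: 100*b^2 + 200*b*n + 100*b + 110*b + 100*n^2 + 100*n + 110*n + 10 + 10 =100*b^2 + b*(200*n + 210) + 100*n^2 + 210*n + 20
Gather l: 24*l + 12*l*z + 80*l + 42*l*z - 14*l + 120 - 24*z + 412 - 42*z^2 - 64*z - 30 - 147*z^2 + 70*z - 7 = l*(54*z + 90) - 189*z^2 - 18*z + 495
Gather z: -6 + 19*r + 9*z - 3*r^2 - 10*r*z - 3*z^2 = -3*r^2 + 19*r - 3*z^2 + z*(9 - 10*r) - 6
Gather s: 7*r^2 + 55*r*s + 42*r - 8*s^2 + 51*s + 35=7*r^2 + 42*r - 8*s^2 + s*(55*r + 51) + 35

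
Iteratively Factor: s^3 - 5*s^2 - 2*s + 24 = (s - 4)*(s^2 - s - 6) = (s - 4)*(s + 2)*(s - 3)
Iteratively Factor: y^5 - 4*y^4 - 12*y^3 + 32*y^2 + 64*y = (y - 4)*(y^4 - 12*y^2 - 16*y) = (y - 4)*(y + 2)*(y^3 - 2*y^2 - 8*y) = y*(y - 4)*(y + 2)*(y^2 - 2*y - 8) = y*(y - 4)*(y + 2)^2*(y - 4)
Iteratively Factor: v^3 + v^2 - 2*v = (v)*(v^2 + v - 2) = v*(v + 2)*(v - 1)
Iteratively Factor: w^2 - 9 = (w - 3)*(w + 3)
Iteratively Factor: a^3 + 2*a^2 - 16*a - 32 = (a - 4)*(a^2 + 6*a + 8) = (a - 4)*(a + 4)*(a + 2)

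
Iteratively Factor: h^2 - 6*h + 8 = (h - 4)*(h - 2)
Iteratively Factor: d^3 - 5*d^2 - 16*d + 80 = (d - 5)*(d^2 - 16) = (d - 5)*(d - 4)*(d + 4)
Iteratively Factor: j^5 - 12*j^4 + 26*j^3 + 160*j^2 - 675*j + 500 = (j - 5)*(j^4 - 7*j^3 - 9*j^2 + 115*j - 100) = (j - 5)*(j - 1)*(j^3 - 6*j^2 - 15*j + 100) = (j - 5)*(j - 1)*(j + 4)*(j^2 - 10*j + 25) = (j - 5)^2*(j - 1)*(j + 4)*(j - 5)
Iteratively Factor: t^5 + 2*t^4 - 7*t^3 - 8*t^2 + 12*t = (t + 2)*(t^4 - 7*t^2 + 6*t) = (t - 1)*(t + 2)*(t^3 + t^2 - 6*t) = (t - 2)*(t - 1)*(t + 2)*(t^2 + 3*t) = t*(t - 2)*(t - 1)*(t + 2)*(t + 3)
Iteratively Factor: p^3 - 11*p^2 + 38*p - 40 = (p - 4)*(p^2 - 7*p + 10) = (p - 4)*(p - 2)*(p - 5)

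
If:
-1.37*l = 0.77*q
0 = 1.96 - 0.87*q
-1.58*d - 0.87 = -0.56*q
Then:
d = 0.25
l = -1.27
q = 2.25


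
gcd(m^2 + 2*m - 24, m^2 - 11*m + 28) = m - 4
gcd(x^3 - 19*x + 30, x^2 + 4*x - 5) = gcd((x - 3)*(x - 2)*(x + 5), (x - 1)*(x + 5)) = x + 5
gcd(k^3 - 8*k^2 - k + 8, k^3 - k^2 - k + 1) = k^2 - 1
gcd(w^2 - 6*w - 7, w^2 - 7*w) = w - 7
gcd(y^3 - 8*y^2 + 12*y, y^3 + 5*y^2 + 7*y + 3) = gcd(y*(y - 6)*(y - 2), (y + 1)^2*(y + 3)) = 1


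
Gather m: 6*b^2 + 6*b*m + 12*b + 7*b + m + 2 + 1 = 6*b^2 + 19*b + m*(6*b + 1) + 3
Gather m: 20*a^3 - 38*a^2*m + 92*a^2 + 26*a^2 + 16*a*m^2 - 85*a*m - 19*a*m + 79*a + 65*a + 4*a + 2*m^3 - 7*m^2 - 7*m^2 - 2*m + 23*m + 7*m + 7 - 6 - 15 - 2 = 20*a^3 + 118*a^2 + 148*a + 2*m^3 + m^2*(16*a - 14) + m*(-38*a^2 - 104*a + 28) - 16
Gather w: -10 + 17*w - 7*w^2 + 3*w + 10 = -7*w^2 + 20*w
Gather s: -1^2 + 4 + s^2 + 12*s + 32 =s^2 + 12*s + 35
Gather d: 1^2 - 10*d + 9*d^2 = 9*d^2 - 10*d + 1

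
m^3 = m^3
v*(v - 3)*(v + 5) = v^3 + 2*v^2 - 15*v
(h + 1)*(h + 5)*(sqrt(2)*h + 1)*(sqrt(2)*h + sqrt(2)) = 2*h^4 + sqrt(2)*h^3 + 14*h^3 + 7*sqrt(2)*h^2 + 22*h^2 + 10*h + 11*sqrt(2)*h + 5*sqrt(2)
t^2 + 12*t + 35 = (t + 5)*(t + 7)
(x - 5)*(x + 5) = x^2 - 25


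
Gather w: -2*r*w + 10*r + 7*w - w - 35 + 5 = 10*r + w*(6 - 2*r) - 30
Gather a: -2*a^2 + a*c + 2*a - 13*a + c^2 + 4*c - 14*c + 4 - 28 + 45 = -2*a^2 + a*(c - 11) + c^2 - 10*c + 21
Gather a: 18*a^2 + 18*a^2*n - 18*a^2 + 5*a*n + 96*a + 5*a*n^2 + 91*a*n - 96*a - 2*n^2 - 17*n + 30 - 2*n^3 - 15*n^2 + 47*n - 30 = 18*a^2*n + a*(5*n^2 + 96*n) - 2*n^3 - 17*n^2 + 30*n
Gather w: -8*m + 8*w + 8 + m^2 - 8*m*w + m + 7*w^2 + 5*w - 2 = m^2 - 7*m + 7*w^2 + w*(13 - 8*m) + 6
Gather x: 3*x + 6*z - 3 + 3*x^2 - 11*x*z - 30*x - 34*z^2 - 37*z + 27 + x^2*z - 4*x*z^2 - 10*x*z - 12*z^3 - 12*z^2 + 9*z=x^2*(z + 3) + x*(-4*z^2 - 21*z - 27) - 12*z^3 - 46*z^2 - 22*z + 24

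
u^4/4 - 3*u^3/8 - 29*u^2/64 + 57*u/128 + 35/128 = (u/4 + 1/4)*(u - 7/4)*(u - 5/4)*(u + 1/2)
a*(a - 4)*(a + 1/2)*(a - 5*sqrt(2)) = a^4 - 5*sqrt(2)*a^3 - 7*a^3/2 - 2*a^2 + 35*sqrt(2)*a^2/2 + 10*sqrt(2)*a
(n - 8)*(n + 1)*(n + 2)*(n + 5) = n^4 - 47*n^2 - 126*n - 80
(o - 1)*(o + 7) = o^2 + 6*o - 7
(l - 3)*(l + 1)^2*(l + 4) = l^4 + 3*l^3 - 9*l^2 - 23*l - 12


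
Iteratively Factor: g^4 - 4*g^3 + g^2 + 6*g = (g)*(g^3 - 4*g^2 + g + 6) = g*(g - 2)*(g^2 - 2*g - 3) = g*(g - 3)*(g - 2)*(g + 1)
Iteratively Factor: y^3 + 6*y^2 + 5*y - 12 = (y + 4)*(y^2 + 2*y - 3) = (y - 1)*(y + 4)*(y + 3)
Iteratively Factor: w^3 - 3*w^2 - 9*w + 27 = (w + 3)*(w^2 - 6*w + 9) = (w - 3)*(w + 3)*(w - 3)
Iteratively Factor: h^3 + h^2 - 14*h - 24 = (h + 2)*(h^2 - h - 12) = (h - 4)*(h + 2)*(h + 3)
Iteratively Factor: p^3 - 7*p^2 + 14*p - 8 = (p - 1)*(p^2 - 6*p + 8) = (p - 2)*(p - 1)*(p - 4)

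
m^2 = m^2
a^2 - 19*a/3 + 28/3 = (a - 4)*(a - 7/3)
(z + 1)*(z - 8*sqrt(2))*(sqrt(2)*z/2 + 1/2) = sqrt(2)*z^3/2 - 15*z^2/2 + sqrt(2)*z^2/2 - 15*z/2 - 4*sqrt(2)*z - 4*sqrt(2)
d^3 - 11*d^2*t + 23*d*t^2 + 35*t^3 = (d - 7*t)*(d - 5*t)*(d + t)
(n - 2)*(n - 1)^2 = n^3 - 4*n^2 + 5*n - 2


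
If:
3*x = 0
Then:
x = 0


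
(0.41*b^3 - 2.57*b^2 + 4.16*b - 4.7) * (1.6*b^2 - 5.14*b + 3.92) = 0.656*b^5 - 6.2194*b^4 + 21.473*b^3 - 38.9768*b^2 + 40.4652*b - 18.424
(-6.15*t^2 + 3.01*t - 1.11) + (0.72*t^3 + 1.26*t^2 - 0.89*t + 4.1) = 0.72*t^3 - 4.89*t^2 + 2.12*t + 2.99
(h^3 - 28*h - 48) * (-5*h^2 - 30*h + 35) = -5*h^5 - 30*h^4 + 175*h^3 + 1080*h^2 + 460*h - 1680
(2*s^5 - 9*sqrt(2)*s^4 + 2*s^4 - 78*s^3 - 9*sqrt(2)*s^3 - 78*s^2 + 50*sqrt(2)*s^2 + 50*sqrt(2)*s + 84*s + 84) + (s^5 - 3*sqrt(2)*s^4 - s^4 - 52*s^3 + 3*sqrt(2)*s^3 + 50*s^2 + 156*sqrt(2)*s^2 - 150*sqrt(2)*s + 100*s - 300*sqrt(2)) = 3*s^5 - 12*sqrt(2)*s^4 + s^4 - 130*s^3 - 6*sqrt(2)*s^3 - 28*s^2 + 206*sqrt(2)*s^2 - 100*sqrt(2)*s + 184*s - 300*sqrt(2) + 84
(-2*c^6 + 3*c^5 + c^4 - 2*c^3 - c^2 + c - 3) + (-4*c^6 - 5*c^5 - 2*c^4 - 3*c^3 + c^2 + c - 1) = -6*c^6 - 2*c^5 - c^4 - 5*c^3 + 2*c - 4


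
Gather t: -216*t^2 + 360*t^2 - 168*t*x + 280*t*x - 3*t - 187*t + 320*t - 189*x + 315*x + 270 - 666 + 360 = 144*t^2 + t*(112*x + 130) + 126*x - 36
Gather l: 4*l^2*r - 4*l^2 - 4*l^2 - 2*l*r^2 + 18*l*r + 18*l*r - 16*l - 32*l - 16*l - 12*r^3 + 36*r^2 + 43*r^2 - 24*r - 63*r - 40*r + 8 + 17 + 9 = l^2*(4*r - 8) + l*(-2*r^2 + 36*r - 64) - 12*r^3 + 79*r^2 - 127*r + 34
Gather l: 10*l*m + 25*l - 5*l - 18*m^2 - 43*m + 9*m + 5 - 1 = l*(10*m + 20) - 18*m^2 - 34*m + 4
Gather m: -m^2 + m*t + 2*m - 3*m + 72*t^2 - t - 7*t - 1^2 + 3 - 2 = -m^2 + m*(t - 1) + 72*t^2 - 8*t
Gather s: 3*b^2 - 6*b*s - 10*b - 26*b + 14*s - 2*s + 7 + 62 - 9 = 3*b^2 - 36*b + s*(12 - 6*b) + 60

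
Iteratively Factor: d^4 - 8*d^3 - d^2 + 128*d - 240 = (d + 4)*(d^3 - 12*d^2 + 47*d - 60) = (d - 3)*(d + 4)*(d^2 - 9*d + 20) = (d - 5)*(d - 3)*(d + 4)*(d - 4)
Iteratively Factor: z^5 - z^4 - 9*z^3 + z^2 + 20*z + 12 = (z + 1)*(z^4 - 2*z^3 - 7*z^2 + 8*z + 12) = (z + 1)^2*(z^3 - 3*z^2 - 4*z + 12) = (z + 1)^2*(z + 2)*(z^2 - 5*z + 6) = (z - 2)*(z + 1)^2*(z + 2)*(z - 3)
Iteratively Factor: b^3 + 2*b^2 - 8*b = (b + 4)*(b^2 - 2*b) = (b - 2)*(b + 4)*(b)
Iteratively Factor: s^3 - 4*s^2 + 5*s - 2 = (s - 2)*(s^2 - 2*s + 1) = (s - 2)*(s - 1)*(s - 1)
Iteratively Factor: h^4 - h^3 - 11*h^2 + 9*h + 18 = (h + 1)*(h^3 - 2*h^2 - 9*h + 18) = (h - 2)*(h + 1)*(h^2 - 9) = (h - 2)*(h + 1)*(h + 3)*(h - 3)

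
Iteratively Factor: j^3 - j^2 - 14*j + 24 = (j - 2)*(j^2 + j - 12) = (j - 2)*(j + 4)*(j - 3)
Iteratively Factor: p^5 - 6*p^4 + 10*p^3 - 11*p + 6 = (p - 3)*(p^4 - 3*p^3 + p^2 + 3*p - 2) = (p - 3)*(p - 1)*(p^3 - 2*p^2 - p + 2) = (p - 3)*(p - 1)^2*(p^2 - p - 2) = (p - 3)*(p - 2)*(p - 1)^2*(p + 1)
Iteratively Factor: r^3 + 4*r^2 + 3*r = (r + 3)*(r^2 + r) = (r + 1)*(r + 3)*(r)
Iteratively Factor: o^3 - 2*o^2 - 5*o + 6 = (o + 2)*(o^2 - 4*o + 3) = (o - 3)*(o + 2)*(o - 1)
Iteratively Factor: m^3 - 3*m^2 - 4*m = (m - 4)*(m^2 + m) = (m - 4)*(m + 1)*(m)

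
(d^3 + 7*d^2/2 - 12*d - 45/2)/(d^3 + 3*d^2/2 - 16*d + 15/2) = (2*d + 3)/(2*d - 1)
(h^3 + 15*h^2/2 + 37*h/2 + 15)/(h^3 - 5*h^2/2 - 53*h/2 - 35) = (h + 3)/(h - 7)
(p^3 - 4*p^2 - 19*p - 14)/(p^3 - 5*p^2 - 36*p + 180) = (p^3 - 4*p^2 - 19*p - 14)/(p^3 - 5*p^2 - 36*p + 180)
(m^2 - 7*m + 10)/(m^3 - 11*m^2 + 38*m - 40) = 1/(m - 4)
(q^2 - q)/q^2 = (q - 1)/q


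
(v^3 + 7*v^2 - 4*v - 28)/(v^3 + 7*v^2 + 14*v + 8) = (v^2 + 5*v - 14)/(v^2 + 5*v + 4)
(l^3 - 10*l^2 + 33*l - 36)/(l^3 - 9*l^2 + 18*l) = (l^2 - 7*l + 12)/(l*(l - 6))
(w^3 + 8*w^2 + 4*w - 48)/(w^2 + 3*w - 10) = (w^2 + 10*w + 24)/(w + 5)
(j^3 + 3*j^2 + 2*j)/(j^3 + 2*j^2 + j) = (j + 2)/(j + 1)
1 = 1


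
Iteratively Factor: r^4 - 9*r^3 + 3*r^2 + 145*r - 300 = (r - 5)*(r^3 - 4*r^2 - 17*r + 60) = (r - 5)^2*(r^2 + r - 12) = (r - 5)^2*(r + 4)*(r - 3)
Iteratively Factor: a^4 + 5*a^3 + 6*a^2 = (a + 2)*(a^3 + 3*a^2) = (a + 2)*(a + 3)*(a^2) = a*(a + 2)*(a + 3)*(a)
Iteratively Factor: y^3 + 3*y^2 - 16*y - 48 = (y + 4)*(y^2 - y - 12) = (y + 3)*(y + 4)*(y - 4)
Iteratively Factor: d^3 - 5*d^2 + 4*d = (d)*(d^2 - 5*d + 4) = d*(d - 4)*(d - 1)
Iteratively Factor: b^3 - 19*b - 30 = (b + 3)*(b^2 - 3*b - 10) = (b - 5)*(b + 3)*(b + 2)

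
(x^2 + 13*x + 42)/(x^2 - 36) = (x + 7)/(x - 6)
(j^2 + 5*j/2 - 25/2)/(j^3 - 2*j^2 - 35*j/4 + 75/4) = 2*(j + 5)/(2*j^2 + j - 15)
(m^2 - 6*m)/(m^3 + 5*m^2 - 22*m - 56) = m*(m - 6)/(m^3 + 5*m^2 - 22*m - 56)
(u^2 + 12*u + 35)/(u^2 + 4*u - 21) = (u + 5)/(u - 3)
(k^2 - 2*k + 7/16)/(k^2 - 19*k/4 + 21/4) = (k - 1/4)/(k - 3)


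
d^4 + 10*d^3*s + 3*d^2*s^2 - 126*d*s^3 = d*(d - 3*s)*(d + 6*s)*(d + 7*s)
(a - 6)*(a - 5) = a^2 - 11*a + 30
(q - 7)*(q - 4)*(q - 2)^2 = q^4 - 15*q^3 + 76*q^2 - 156*q + 112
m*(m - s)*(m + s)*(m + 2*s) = m^4 + 2*m^3*s - m^2*s^2 - 2*m*s^3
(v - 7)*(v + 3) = v^2 - 4*v - 21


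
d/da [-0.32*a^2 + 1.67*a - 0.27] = 1.67 - 0.64*a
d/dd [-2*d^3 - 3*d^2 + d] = -6*d^2 - 6*d + 1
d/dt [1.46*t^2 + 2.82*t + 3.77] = 2.92*t + 2.82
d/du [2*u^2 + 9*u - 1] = 4*u + 9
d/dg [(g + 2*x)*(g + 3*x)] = 2*g + 5*x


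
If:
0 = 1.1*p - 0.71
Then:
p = 0.65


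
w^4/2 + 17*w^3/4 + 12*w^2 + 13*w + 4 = (w/2 + 1)*(w + 1/2)*(w + 2)*(w + 4)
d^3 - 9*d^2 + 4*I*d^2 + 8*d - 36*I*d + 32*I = (d - 8)*(d - 1)*(d + 4*I)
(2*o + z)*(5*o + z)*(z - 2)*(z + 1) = 10*o^2*z^2 - 10*o^2*z - 20*o^2 + 7*o*z^3 - 7*o*z^2 - 14*o*z + z^4 - z^3 - 2*z^2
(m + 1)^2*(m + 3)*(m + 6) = m^4 + 11*m^3 + 37*m^2 + 45*m + 18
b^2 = b^2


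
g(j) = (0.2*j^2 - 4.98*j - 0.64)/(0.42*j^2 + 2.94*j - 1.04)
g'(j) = (-0.84*j - 2.94)*(0.2*j^2 - 4.98*j - 0.64)/(0.42*j^2 + 2.94*j - 1.04)^2 + (0.4*j - 4.98)/(0.42*j^2 + 2.94*j - 1.04) = (2.6796*j^2 + 0.121599999999999*j + 7.0608)/(0.1764*j^4 + 2.4696*j^3 + 7.77*j^2 - 6.1152*j + 1.0816)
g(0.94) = -2.46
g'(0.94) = 2.17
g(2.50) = -1.33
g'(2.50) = 0.30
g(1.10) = -2.17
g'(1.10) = 1.43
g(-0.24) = -0.33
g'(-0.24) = 2.43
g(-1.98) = -1.92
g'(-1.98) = 0.64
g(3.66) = -1.05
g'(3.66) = 0.18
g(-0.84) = -1.15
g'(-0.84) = 0.86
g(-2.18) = -2.05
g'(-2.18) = 0.66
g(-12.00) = 3.64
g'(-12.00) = 0.67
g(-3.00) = -2.65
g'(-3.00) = 0.83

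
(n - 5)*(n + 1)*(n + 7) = n^3 + 3*n^2 - 33*n - 35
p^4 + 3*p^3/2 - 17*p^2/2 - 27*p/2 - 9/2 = (p - 3)*(p + 1/2)*(p + 1)*(p + 3)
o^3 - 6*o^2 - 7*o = o*(o - 7)*(o + 1)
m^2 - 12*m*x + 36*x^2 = (m - 6*x)^2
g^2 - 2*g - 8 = (g - 4)*(g + 2)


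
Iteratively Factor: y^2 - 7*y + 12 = (y - 4)*(y - 3)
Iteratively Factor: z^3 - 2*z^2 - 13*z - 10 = (z + 2)*(z^2 - 4*z - 5) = (z + 1)*(z + 2)*(z - 5)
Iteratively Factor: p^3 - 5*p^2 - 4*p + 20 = (p - 2)*(p^2 - 3*p - 10) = (p - 2)*(p + 2)*(p - 5)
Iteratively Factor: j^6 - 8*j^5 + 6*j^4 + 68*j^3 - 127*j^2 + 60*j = (j - 4)*(j^5 - 4*j^4 - 10*j^3 + 28*j^2 - 15*j) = (j - 4)*(j - 1)*(j^4 - 3*j^3 - 13*j^2 + 15*j) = (j - 5)*(j - 4)*(j - 1)*(j^3 + 2*j^2 - 3*j) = (j - 5)*(j - 4)*(j - 1)*(j + 3)*(j^2 - j) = (j - 5)*(j - 4)*(j - 1)^2*(j + 3)*(j)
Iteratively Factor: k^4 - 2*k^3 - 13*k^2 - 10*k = (k + 2)*(k^3 - 4*k^2 - 5*k) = (k - 5)*(k + 2)*(k^2 + k) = (k - 5)*(k + 1)*(k + 2)*(k)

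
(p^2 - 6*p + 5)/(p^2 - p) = (p - 5)/p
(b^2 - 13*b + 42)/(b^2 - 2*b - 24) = (b - 7)/(b + 4)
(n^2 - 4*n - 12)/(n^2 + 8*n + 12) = (n - 6)/(n + 6)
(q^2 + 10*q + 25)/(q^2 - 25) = (q + 5)/(q - 5)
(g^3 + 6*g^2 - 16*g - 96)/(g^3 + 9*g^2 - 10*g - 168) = (g + 4)/(g + 7)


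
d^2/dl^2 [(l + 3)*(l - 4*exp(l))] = -4*l*exp(l) - 20*exp(l) + 2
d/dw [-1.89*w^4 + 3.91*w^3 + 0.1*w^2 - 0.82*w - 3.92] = -7.56*w^3 + 11.73*w^2 + 0.2*w - 0.82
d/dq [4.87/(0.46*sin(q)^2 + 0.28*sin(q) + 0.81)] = -(4.4804*sin(q) + 1.3636)*cos(q)/(0.46*sin(q)^2 + 0.28*sin(q) + 0.81)^2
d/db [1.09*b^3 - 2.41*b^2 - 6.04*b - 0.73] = 3.27*b^2 - 4.82*b - 6.04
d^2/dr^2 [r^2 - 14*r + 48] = 2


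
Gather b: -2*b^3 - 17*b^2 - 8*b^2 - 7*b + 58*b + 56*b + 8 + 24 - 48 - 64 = -2*b^3 - 25*b^2 + 107*b - 80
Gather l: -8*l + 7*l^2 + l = 7*l^2 - 7*l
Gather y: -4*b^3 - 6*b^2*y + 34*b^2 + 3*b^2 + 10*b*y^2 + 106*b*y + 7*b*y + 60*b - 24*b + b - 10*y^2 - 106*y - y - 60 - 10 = -4*b^3 + 37*b^2 + 37*b + y^2*(10*b - 10) + y*(-6*b^2 + 113*b - 107) - 70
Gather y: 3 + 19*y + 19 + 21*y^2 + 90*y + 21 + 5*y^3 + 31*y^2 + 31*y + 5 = 5*y^3 + 52*y^2 + 140*y + 48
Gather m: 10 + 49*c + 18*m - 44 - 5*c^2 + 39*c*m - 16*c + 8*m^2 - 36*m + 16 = -5*c^2 + 33*c + 8*m^2 + m*(39*c - 18) - 18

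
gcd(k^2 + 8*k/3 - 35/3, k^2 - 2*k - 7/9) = k - 7/3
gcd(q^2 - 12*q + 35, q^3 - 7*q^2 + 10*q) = q - 5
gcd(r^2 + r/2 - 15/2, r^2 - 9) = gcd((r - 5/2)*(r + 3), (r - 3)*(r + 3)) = r + 3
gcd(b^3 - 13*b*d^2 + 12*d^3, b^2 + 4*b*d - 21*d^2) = b - 3*d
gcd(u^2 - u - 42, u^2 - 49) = u - 7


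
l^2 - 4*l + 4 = (l - 2)^2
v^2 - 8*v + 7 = (v - 7)*(v - 1)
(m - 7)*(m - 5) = m^2 - 12*m + 35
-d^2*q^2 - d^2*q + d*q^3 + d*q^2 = q*(-d + q)*(d*q + d)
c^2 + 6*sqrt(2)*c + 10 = (c + sqrt(2))*(c + 5*sqrt(2))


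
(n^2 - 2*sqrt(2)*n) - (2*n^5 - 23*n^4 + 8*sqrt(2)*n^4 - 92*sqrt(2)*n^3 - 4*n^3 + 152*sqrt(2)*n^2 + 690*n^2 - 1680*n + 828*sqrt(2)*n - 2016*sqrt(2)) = -2*n^5 - 8*sqrt(2)*n^4 + 23*n^4 + 4*n^3 + 92*sqrt(2)*n^3 - 689*n^2 - 152*sqrt(2)*n^2 - 830*sqrt(2)*n + 1680*n + 2016*sqrt(2)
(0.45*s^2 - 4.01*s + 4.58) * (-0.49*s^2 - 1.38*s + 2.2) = -0.2205*s^4 + 1.3439*s^3 + 4.2796*s^2 - 15.1424*s + 10.076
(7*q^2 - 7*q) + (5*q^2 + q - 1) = 12*q^2 - 6*q - 1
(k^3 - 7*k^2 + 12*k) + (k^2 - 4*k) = k^3 - 6*k^2 + 8*k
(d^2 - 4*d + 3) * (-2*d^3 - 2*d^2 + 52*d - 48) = -2*d^5 + 6*d^4 + 54*d^3 - 262*d^2 + 348*d - 144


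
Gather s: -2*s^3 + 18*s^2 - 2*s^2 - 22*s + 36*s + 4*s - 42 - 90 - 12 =-2*s^3 + 16*s^2 + 18*s - 144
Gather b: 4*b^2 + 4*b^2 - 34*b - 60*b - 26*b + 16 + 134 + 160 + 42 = 8*b^2 - 120*b + 352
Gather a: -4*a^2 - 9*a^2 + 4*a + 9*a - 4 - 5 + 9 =-13*a^2 + 13*a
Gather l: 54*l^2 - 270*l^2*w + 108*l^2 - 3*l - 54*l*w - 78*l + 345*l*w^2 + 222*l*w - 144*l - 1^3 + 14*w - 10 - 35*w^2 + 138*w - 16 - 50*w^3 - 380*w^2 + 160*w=l^2*(162 - 270*w) + l*(345*w^2 + 168*w - 225) - 50*w^3 - 415*w^2 + 312*w - 27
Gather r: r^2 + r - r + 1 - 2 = r^2 - 1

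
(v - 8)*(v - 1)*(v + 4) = v^3 - 5*v^2 - 28*v + 32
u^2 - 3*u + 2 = (u - 2)*(u - 1)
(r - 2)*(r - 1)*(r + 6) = r^3 + 3*r^2 - 16*r + 12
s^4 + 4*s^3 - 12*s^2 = s^2*(s - 2)*(s + 6)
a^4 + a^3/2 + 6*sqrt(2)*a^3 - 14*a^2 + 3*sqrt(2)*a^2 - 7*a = a*(a + 1/2)*(a - sqrt(2))*(a + 7*sqrt(2))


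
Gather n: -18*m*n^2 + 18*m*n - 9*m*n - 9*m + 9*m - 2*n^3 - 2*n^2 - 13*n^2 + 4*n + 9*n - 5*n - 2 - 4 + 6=-2*n^3 + n^2*(-18*m - 15) + n*(9*m + 8)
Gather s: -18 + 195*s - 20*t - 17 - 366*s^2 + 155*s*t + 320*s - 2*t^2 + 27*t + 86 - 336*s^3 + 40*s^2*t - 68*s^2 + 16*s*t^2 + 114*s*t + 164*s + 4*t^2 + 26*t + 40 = -336*s^3 + s^2*(40*t - 434) + s*(16*t^2 + 269*t + 679) + 2*t^2 + 33*t + 91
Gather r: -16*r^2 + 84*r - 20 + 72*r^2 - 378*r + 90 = 56*r^2 - 294*r + 70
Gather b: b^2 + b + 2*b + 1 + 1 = b^2 + 3*b + 2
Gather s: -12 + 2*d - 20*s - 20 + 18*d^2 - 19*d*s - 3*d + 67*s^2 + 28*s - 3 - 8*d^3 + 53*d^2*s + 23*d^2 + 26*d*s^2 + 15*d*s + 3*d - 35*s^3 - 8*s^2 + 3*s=-8*d^3 + 41*d^2 + 2*d - 35*s^3 + s^2*(26*d + 59) + s*(53*d^2 - 4*d + 11) - 35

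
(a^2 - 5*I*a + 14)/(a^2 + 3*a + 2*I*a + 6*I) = (a - 7*I)/(a + 3)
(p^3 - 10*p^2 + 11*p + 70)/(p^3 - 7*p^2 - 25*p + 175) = (p + 2)/(p + 5)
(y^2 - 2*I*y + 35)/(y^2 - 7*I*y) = (y + 5*I)/y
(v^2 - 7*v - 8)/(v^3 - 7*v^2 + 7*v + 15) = (v - 8)/(v^2 - 8*v + 15)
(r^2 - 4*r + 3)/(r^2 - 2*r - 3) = (r - 1)/(r + 1)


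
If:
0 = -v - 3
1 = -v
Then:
No Solution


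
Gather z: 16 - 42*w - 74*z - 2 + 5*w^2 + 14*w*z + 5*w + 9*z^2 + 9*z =5*w^2 - 37*w + 9*z^2 + z*(14*w - 65) + 14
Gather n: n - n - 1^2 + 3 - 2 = 0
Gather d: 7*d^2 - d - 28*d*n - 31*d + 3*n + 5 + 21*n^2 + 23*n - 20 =7*d^2 + d*(-28*n - 32) + 21*n^2 + 26*n - 15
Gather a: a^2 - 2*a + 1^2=a^2 - 2*a + 1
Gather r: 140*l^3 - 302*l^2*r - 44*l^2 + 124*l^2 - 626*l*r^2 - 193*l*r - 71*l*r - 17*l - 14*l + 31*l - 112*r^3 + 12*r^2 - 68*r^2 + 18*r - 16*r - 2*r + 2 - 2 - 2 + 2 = 140*l^3 + 80*l^2 - 112*r^3 + r^2*(-626*l - 56) + r*(-302*l^2 - 264*l)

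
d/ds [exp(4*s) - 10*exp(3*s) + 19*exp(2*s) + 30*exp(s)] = (4*exp(3*s) - 30*exp(2*s) + 38*exp(s) + 30)*exp(s)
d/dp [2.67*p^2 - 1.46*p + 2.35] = 5.34*p - 1.46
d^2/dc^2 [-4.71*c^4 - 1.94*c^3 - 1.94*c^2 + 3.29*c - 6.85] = -56.52*c^2 - 11.64*c - 3.88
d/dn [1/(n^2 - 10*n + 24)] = 2*(5 - n)/(n^2 - 10*n + 24)^2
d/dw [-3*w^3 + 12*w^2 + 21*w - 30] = -9*w^2 + 24*w + 21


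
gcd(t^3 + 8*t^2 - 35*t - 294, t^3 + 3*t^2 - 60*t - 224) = t + 7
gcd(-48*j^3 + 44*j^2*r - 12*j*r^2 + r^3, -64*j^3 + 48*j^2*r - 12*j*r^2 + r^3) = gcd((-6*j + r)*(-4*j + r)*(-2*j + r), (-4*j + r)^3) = -4*j + r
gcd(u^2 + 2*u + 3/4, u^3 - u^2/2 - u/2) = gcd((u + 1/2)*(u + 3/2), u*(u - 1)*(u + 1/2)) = u + 1/2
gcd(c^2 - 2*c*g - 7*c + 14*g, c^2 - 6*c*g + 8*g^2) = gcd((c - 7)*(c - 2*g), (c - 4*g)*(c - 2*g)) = c - 2*g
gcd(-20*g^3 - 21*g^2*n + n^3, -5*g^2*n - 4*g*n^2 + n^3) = 5*g^2 + 4*g*n - n^2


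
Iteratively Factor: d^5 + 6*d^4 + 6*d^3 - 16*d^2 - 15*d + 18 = (d + 3)*(d^4 + 3*d^3 - 3*d^2 - 7*d + 6) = (d + 2)*(d + 3)*(d^3 + d^2 - 5*d + 3) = (d - 1)*(d + 2)*(d + 3)*(d^2 + 2*d - 3) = (d - 1)^2*(d + 2)*(d + 3)*(d + 3)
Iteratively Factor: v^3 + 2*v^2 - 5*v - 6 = (v + 3)*(v^2 - v - 2) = (v + 1)*(v + 3)*(v - 2)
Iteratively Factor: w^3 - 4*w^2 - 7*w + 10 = (w - 5)*(w^2 + w - 2) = (w - 5)*(w + 2)*(w - 1)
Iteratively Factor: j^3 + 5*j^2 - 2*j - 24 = (j - 2)*(j^2 + 7*j + 12) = (j - 2)*(j + 4)*(j + 3)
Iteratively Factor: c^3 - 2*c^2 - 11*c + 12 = (c + 3)*(c^2 - 5*c + 4) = (c - 4)*(c + 3)*(c - 1)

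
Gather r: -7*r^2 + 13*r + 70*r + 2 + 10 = -7*r^2 + 83*r + 12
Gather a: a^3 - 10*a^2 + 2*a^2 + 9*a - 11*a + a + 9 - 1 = a^3 - 8*a^2 - a + 8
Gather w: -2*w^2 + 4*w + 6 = -2*w^2 + 4*w + 6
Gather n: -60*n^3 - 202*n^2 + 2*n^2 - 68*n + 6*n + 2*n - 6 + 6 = -60*n^3 - 200*n^2 - 60*n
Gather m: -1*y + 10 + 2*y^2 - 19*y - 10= 2*y^2 - 20*y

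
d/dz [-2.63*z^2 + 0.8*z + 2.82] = 0.8 - 5.26*z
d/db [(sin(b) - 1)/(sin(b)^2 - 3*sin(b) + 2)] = -cos(b)/(sin(b) - 2)^2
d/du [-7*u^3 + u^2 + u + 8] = -21*u^2 + 2*u + 1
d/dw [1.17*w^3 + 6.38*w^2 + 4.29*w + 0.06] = 3.51*w^2 + 12.76*w + 4.29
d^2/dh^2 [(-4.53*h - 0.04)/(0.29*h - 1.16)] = -3.054512/(0.29*h - 1.16)^3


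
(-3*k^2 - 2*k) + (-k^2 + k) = -4*k^2 - k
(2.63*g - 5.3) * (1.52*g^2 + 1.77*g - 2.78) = 3.9976*g^3 - 3.4009*g^2 - 16.6924*g + 14.734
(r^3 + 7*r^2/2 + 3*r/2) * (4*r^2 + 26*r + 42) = 4*r^5 + 40*r^4 + 139*r^3 + 186*r^2 + 63*r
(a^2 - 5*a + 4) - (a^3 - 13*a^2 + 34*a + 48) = -a^3 + 14*a^2 - 39*a - 44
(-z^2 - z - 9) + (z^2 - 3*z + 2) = -4*z - 7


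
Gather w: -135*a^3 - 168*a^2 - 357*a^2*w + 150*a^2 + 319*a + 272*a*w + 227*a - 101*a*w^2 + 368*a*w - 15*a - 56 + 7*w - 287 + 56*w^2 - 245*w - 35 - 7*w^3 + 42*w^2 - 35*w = -135*a^3 - 18*a^2 + 531*a - 7*w^3 + w^2*(98 - 101*a) + w*(-357*a^2 + 640*a - 273) - 378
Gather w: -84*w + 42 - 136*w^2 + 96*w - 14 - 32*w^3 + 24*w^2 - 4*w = -32*w^3 - 112*w^2 + 8*w + 28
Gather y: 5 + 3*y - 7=3*y - 2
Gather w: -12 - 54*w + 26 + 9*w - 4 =10 - 45*w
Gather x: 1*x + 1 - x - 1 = 0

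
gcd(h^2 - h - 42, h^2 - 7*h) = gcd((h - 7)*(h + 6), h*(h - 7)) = h - 7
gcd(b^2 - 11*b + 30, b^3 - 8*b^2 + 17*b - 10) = b - 5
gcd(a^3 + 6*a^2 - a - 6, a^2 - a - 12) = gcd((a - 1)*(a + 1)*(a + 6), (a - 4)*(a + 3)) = 1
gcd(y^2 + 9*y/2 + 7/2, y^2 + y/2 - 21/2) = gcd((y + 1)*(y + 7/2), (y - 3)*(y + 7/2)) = y + 7/2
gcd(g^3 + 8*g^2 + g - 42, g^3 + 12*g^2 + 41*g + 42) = g^2 + 10*g + 21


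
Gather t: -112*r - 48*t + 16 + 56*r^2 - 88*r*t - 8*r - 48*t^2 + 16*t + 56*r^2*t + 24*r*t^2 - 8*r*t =56*r^2 - 120*r + t^2*(24*r - 48) + t*(56*r^2 - 96*r - 32) + 16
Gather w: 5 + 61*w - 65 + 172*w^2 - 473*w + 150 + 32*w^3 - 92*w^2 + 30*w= 32*w^3 + 80*w^2 - 382*w + 90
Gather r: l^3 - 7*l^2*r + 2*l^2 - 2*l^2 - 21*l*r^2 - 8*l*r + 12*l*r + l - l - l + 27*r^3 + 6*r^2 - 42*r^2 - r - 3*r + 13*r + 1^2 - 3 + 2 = l^3 - l + 27*r^3 + r^2*(-21*l - 36) + r*(-7*l^2 + 4*l + 9)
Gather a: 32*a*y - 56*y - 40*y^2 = 32*a*y - 40*y^2 - 56*y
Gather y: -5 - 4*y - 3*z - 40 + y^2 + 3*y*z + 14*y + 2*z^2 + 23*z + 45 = y^2 + y*(3*z + 10) + 2*z^2 + 20*z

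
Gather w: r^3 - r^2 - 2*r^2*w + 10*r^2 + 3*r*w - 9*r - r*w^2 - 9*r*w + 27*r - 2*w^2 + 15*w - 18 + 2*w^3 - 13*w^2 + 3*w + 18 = r^3 + 9*r^2 + 18*r + 2*w^3 + w^2*(-r - 15) + w*(-2*r^2 - 6*r + 18)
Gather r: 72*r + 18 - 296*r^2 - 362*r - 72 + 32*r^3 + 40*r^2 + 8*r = 32*r^3 - 256*r^2 - 282*r - 54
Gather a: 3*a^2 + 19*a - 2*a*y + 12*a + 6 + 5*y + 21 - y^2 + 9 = 3*a^2 + a*(31 - 2*y) - y^2 + 5*y + 36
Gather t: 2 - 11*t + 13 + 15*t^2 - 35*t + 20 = 15*t^2 - 46*t + 35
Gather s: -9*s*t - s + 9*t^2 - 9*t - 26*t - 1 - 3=s*(-9*t - 1) + 9*t^2 - 35*t - 4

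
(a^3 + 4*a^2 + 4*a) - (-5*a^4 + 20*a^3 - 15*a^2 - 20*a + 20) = 5*a^4 - 19*a^3 + 19*a^2 + 24*a - 20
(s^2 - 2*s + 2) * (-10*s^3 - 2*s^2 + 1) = -10*s^5 + 18*s^4 - 16*s^3 - 3*s^2 - 2*s + 2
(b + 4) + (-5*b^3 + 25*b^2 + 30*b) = -5*b^3 + 25*b^2 + 31*b + 4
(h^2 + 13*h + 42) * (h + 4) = h^3 + 17*h^2 + 94*h + 168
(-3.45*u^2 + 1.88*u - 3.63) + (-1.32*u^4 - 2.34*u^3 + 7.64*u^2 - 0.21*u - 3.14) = -1.32*u^4 - 2.34*u^3 + 4.19*u^2 + 1.67*u - 6.77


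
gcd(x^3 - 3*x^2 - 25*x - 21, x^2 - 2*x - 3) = x + 1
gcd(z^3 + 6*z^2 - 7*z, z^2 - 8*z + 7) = z - 1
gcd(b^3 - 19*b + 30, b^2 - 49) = 1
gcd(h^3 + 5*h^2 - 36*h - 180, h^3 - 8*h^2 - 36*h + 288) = h^2 - 36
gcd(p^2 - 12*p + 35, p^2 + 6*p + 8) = 1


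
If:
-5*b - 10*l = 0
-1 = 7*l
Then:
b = 2/7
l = -1/7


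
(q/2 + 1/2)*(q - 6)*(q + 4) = q^3/2 - q^2/2 - 13*q - 12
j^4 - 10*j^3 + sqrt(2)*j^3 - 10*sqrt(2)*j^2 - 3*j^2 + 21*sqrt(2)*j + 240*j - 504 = (j - 7)*(j - 3)*(j - 3*sqrt(2))*(j + 4*sqrt(2))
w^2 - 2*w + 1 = (w - 1)^2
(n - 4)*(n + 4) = n^2 - 16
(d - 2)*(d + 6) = d^2 + 4*d - 12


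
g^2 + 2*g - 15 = (g - 3)*(g + 5)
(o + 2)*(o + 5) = o^2 + 7*o + 10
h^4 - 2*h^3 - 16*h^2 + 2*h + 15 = (h - 5)*(h - 1)*(h + 1)*(h + 3)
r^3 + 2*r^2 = r^2*(r + 2)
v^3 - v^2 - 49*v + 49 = (v - 7)*(v - 1)*(v + 7)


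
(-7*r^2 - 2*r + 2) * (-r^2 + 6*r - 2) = 7*r^4 - 40*r^3 + 16*r - 4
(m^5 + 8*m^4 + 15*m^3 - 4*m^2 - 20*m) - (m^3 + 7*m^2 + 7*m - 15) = m^5 + 8*m^4 + 14*m^3 - 11*m^2 - 27*m + 15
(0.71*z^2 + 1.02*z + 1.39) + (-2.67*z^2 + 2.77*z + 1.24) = -1.96*z^2 + 3.79*z + 2.63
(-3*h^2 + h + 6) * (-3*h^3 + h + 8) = 9*h^5 - 3*h^4 - 21*h^3 - 23*h^2 + 14*h + 48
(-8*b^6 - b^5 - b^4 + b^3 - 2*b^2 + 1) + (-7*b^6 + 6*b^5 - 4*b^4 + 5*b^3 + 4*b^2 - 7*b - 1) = -15*b^6 + 5*b^5 - 5*b^4 + 6*b^3 + 2*b^2 - 7*b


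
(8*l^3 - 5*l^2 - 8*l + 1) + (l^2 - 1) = 8*l^3 - 4*l^2 - 8*l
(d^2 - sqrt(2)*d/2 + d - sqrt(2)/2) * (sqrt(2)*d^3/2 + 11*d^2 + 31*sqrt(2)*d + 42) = sqrt(2)*d^5/2 + sqrt(2)*d^4/2 + 21*d^4/2 + 21*d^3/2 + 51*sqrt(2)*d^3/2 + 11*d^2 + 51*sqrt(2)*d^2/2 - 21*sqrt(2)*d + 11*d - 21*sqrt(2)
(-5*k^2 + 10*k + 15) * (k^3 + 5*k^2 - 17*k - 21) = -5*k^5 - 15*k^4 + 150*k^3 + 10*k^2 - 465*k - 315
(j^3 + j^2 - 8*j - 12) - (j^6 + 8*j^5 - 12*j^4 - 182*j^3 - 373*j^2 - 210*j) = -j^6 - 8*j^5 + 12*j^4 + 183*j^3 + 374*j^2 + 202*j - 12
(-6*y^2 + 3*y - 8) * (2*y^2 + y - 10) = -12*y^4 + 47*y^2 - 38*y + 80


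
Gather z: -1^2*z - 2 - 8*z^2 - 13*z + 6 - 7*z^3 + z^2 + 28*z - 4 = -7*z^3 - 7*z^2 + 14*z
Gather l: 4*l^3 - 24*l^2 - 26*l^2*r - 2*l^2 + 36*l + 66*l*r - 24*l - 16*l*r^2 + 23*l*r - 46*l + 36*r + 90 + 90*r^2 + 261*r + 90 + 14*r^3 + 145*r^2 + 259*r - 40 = 4*l^3 + l^2*(-26*r - 26) + l*(-16*r^2 + 89*r - 34) + 14*r^3 + 235*r^2 + 556*r + 140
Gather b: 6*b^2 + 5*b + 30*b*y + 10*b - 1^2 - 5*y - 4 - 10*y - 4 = 6*b^2 + b*(30*y + 15) - 15*y - 9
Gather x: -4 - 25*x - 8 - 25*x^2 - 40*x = -25*x^2 - 65*x - 12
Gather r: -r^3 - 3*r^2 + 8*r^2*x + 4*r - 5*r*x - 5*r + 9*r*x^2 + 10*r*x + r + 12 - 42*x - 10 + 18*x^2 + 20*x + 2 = -r^3 + r^2*(8*x - 3) + r*(9*x^2 + 5*x) + 18*x^2 - 22*x + 4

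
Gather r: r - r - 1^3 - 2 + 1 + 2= 0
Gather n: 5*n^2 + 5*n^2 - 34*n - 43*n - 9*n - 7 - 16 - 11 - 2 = 10*n^2 - 86*n - 36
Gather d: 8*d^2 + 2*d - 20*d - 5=8*d^2 - 18*d - 5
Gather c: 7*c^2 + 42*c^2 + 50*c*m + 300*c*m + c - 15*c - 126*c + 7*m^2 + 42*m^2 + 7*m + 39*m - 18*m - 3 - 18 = 49*c^2 + c*(350*m - 140) + 49*m^2 + 28*m - 21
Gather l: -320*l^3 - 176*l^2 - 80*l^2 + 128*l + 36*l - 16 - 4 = -320*l^3 - 256*l^2 + 164*l - 20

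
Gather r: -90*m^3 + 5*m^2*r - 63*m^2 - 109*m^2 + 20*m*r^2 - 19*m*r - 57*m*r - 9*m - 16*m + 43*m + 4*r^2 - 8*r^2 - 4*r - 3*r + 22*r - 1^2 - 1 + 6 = -90*m^3 - 172*m^2 + 18*m + r^2*(20*m - 4) + r*(5*m^2 - 76*m + 15) + 4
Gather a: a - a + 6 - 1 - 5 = 0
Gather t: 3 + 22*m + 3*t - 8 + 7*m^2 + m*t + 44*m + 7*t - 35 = 7*m^2 + 66*m + t*(m + 10) - 40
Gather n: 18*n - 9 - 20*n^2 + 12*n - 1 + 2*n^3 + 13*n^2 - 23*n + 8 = 2*n^3 - 7*n^2 + 7*n - 2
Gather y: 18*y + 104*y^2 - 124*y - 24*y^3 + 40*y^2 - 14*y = -24*y^3 + 144*y^2 - 120*y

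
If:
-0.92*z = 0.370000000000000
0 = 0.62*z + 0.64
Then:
No Solution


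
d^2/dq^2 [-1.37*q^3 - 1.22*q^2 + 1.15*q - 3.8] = -8.22*q - 2.44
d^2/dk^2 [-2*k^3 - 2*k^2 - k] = -12*k - 4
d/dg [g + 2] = 1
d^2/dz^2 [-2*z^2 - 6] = -4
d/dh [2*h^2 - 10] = 4*h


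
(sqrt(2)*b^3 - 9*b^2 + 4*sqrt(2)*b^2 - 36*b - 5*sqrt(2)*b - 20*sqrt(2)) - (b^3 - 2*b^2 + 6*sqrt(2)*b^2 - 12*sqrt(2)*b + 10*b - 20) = -b^3 + sqrt(2)*b^3 - 7*b^2 - 2*sqrt(2)*b^2 - 46*b + 7*sqrt(2)*b - 20*sqrt(2) + 20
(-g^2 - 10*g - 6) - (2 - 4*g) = -g^2 - 6*g - 8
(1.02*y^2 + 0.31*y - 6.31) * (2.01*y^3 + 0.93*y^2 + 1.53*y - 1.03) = 2.0502*y^5 + 1.5717*y^4 - 10.8342*y^3 - 6.4446*y^2 - 9.9736*y + 6.4993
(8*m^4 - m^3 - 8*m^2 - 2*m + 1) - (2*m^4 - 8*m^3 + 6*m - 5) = 6*m^4 + 7*m^3 - 8*m^2 - 8*m + 6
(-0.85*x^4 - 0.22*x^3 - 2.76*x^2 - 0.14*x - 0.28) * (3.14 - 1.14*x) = 0.969*x^5 - 2.4182*x^4 + 2.4556*x^3 - 8.5068*x^2 - 0.1204*x - 0.8792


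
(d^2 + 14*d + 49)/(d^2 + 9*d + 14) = (d + 7)/(d + 2)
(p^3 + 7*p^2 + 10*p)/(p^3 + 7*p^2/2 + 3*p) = 2*(p + 5)/(2*p + 3)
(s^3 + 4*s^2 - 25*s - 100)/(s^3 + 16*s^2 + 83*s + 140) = (s - 5)/(s + 7)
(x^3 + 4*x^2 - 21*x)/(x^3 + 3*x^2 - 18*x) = (x + 7)/(x + 6)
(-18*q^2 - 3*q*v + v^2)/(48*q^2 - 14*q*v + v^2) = (-3*q - v)/(8*q - v)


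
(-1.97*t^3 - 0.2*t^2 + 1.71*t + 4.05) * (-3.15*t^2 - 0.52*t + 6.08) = 6.2055*t^5 + 1.6544*t^4 - 17.2601*t^3 - 14.8627*t^2 + 8.2908*t + 24.624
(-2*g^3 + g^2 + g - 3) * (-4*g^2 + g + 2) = 8*g^5 - 6*g^4 - 7*g^3 + 15*g^2 - g - 6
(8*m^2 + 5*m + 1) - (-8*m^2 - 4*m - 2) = 16*m^2 + 9*m + 3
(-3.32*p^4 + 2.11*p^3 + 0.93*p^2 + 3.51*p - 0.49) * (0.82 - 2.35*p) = 7.802*p^5 - 7.6809*p^4 - 0.4553*p^3 - 7.4859*p^2 + 4.0297*p - 0.4018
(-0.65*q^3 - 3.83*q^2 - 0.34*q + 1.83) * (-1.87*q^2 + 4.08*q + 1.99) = 1.2155*q^5 + 4.5101*q^4 - 16.2841*q^3 - 12.431*q^2 + 6.7898*q + 3.6417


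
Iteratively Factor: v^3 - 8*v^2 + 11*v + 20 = (v - 5)*(v^2 - 3*v - 4) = (v - 5)*(v - 4)*(v + 1)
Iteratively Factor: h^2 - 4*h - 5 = (h + 1)*(h - 5)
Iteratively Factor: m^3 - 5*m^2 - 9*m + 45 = (m - 5)*(m^2 - 9) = (m - 5)*(m + 3)*(m - 3)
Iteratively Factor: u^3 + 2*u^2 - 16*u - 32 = (u - 4)*(u^2 + 6*u + 8) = (u - 4)*(u + 4)*(u + 2)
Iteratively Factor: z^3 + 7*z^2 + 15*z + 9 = (z + 3)*(z^2 + 4*z + 3) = (z + 3)^2*(z + 1)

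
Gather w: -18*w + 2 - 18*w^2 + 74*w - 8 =-18*w^2 + 56*w - 6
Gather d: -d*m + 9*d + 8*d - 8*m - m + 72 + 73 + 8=d*(17 - m) - 9*m + 153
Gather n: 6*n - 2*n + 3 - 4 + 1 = 4*n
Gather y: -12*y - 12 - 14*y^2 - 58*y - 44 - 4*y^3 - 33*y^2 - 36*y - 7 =-4*y^3 - 47*y^2 - 106*y - 63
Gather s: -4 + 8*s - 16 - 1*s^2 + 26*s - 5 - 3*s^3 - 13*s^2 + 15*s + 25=-3*s^3 - 14*s^2 + 49*s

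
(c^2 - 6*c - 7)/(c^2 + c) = (c - 7)/c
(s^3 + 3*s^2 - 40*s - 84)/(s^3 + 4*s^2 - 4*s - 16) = (s^2 + s - 42)/(s^2 + 2*s - 8)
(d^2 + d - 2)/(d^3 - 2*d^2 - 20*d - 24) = (d - 1)/(d^2 - 4*d - 12)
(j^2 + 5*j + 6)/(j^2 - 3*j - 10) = (j + 3)/(j - 5)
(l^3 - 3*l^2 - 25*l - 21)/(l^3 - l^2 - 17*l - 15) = (l - 7)/(l - 5)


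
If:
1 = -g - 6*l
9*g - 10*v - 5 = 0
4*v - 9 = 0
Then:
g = 55/18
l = -73/108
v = 9/4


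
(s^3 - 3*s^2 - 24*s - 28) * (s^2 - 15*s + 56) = s^5 - 18*s^4 + 77*s^3 + 164*s^2 - 924*s - 1568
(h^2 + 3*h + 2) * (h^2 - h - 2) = h^4 + 2*h^3 - 3*h^2 - 8*h - 4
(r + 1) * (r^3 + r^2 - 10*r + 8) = r^4 + 2*r^3 - 9*r^2 - 2*r + 8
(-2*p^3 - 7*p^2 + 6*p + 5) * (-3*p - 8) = 6*p^4 + 37*p^3 + 38*p^2 - 63*p - 40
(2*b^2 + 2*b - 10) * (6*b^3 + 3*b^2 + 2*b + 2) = 12*b^5 + 18*b^4 - 50*b^3 - 22*b^2 - 16*b - 20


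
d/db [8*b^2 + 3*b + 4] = 16*b + 3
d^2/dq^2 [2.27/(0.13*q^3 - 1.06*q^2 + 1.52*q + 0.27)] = ((4.8124 - 1.7706*q)*(0.13*q^3 - 1.06*q^2 + 1.52*q + 0.27) + 2.27*(0.39*q^2 - 2.12*q + 1.52)*(0.78*q^2 - 4.24*q + 3.04))/(0.13*q^3 - 1.06*q^2 + 1.52*q + 0.27)^3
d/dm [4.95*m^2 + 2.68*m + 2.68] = 9.9*m + 2.68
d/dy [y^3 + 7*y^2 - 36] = y*(3*y + 14)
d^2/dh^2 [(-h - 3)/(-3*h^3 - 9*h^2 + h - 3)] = 2*((h + 3)*(9*h^2 + 18*h - 1)^2 + (-9*h^2 - 18*h - 9*(h + 1)*(h + 3) + 1)*(3*h^3 + 9*h^2 - h + 3))/(3*h^3 + 9*h^2 - h + 3)^3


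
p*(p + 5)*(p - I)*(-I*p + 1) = -I*p^4 - 5*I*p^3 - I*p^2 - 5*I*p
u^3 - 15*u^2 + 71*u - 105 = (u - 7)*(u - 5)*(u - 3)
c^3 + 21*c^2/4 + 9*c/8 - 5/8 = (c - 1/4)*(c + 1/2)*(c + 5)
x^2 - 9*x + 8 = (x - 8)*(x - 1)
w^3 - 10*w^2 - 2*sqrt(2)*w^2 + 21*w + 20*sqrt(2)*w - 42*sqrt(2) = (w - 7)*(w - 3)*(w - 2*sqrt(2))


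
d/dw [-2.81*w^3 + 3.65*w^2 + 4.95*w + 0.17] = -8.43*w^2 + 7.3*w + 4.95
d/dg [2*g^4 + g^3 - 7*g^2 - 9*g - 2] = 8*g^3 + 3*g^2 - 14*g - 9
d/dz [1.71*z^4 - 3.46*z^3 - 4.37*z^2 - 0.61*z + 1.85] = 6.84*z^3 - 10.38*z^2 - 8.74*z - 0.61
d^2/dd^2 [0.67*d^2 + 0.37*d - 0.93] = 1.34000000000000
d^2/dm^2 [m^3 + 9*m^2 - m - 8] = 6*m + 18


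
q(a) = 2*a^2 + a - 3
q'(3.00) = 13.00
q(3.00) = 18.00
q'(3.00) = 13.00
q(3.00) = 18.00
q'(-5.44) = -20.76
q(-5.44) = 50.75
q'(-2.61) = -9.44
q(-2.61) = 8.01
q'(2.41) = 10.64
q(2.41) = 11.03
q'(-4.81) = -18.24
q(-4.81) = 38.46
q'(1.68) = 7.72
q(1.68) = 4.32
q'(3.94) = 16.76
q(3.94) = 31.99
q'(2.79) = 12.16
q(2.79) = 15.36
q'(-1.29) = -4.16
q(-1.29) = -0.96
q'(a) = 4*a + 1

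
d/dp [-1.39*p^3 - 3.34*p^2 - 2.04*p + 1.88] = -4.17*p^2 - 6.68*p - 2.04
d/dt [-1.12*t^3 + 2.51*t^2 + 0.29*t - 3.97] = -3.36*t^2 + 5.02*t + 0.29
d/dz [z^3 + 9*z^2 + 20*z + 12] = 3*z^2 + 18*z + 20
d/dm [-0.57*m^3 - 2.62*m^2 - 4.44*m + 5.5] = -1.71*m^2 - 5.24*m - 4.44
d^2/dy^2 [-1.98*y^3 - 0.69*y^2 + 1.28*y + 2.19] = -11.88*y - 1.38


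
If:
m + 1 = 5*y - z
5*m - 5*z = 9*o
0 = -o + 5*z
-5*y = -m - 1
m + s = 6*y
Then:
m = 0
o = 0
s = 6/5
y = 1/5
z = 0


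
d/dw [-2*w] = -2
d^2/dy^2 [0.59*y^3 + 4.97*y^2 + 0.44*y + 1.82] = 3.54*y + 9.94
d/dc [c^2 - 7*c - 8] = 2*c - 7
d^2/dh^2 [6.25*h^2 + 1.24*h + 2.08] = 12.5000000000000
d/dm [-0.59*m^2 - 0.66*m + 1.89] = -1.18*m - 0.66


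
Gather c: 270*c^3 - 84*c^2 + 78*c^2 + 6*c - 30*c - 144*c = 270*c^3 - 6*c^2 - 168*c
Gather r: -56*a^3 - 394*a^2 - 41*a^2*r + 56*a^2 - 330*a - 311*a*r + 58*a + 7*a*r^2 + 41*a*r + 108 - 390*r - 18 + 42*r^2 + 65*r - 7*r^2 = -56*a^3 - 338*a^2 - 272*a + r^2*(7*a + 35) + r*(-41*a^2 - 270*a - 325) + 90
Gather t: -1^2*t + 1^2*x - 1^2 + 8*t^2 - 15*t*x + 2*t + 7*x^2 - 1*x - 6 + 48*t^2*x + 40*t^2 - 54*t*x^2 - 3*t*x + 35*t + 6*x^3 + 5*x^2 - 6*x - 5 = t^2*(48*x + 48) + t*(-54*x^2 - 18*x + 36) + 6*x^3 + 12*x^2 - 6*x - 12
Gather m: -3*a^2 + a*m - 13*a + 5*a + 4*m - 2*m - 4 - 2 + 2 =-3*a^2 - 8*a + m*(a + 2) - 4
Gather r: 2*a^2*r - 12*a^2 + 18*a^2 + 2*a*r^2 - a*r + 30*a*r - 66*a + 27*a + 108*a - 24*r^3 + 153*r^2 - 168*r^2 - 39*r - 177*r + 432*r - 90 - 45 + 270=6*a^2 + 69*a - 24*r^3 + r^2*(2*a - 15) + r*(2*a^2 + 29*a + 216) + 135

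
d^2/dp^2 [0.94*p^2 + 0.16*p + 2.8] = 1.88000000000000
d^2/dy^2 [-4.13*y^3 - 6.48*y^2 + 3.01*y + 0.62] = -24.78*y - 12.96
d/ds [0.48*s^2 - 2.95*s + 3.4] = 0.96*s - 2.95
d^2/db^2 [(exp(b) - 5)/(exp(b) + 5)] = 10*(5 - exp(b))*exp(b)/(exp(3*b) + 15*exp(2*b) + 75*exp(b) + 125)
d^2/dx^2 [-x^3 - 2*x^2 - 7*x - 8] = -6*x - 4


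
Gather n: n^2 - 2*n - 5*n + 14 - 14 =n^2 - 7*n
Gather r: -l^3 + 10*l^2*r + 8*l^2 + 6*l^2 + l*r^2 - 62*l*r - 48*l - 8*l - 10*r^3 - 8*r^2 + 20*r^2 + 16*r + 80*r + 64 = -l^3 + 14*l^2 - 56*l - 10*r^3 + r^2*(l + 12) + r*(10*l^2 - 62*l + 96) + 64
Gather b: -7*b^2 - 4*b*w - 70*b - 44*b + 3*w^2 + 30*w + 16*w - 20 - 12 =-7*b^2 + b*(-4*w - 114) + 3*w^2 + 46*w - 32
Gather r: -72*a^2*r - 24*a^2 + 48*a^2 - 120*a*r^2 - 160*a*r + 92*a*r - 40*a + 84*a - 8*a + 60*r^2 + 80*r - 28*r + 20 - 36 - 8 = 24*a^2 + 36*a + r^2*(60 - 120*a) + r*(-72*a^2 - 68*a + 52) - 24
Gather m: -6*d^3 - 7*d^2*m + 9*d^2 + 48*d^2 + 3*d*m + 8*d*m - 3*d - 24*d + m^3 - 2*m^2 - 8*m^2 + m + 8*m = -6*d^3 + 57*d^2 - 27*d + m^3 - 10*m^2 + m*(-7*d^2 + 11*d + 9)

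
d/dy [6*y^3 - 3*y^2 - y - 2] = 18*y^2 - 6*y - 1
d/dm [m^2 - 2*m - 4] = 2*m - 2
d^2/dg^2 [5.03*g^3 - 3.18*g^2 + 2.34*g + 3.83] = 30.18*g - 6.36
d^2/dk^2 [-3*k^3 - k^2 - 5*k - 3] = -18*k - 2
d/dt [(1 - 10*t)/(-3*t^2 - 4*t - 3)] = 2*(-15*t^2 + 3*t + 17)/(9*t^4 + 24*t^3 + 34*t^2 + 24*t + 9)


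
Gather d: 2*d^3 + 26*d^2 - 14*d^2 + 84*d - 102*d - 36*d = 2*d^3 + 12*d^2 - 54*d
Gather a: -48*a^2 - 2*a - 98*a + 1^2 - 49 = -48*a^2 - 100*a - 48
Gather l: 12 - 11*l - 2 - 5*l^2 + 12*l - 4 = -5*l^2 + l + 6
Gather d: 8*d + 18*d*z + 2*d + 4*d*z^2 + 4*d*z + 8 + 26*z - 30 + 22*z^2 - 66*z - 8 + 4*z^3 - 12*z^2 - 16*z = d*(4*z^2 + 22*z + 10) + 4*z^3 + 10*z^2 - 56*z - 30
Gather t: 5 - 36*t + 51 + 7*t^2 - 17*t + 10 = 7*t^2 - 53*t + 66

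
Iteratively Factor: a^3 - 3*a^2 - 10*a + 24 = (a + 3)*(a^2 - 6*a + 8) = (a - 2)*(a + 3)*(a - 4)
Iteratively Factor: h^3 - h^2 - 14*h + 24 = (h + 4)*(h^2 - 5*h + 6) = (h - 2)*(h + 4)*(h - 3)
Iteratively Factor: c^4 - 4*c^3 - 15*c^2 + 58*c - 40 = (c - 5)*(c^3 + c^2 - 10*c + 8) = (c - 5)*(c + 4)*(c^2 - 3*c + 2) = (c - 5)*(c - 1)*(c + 4)*(c - 2)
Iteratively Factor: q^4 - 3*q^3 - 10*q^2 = (q)*(q^3 - 3*q^2 - 10*q) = q*(q - 5)*(q^2 + 2*q) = q^2*(q - 5)*(q + 2)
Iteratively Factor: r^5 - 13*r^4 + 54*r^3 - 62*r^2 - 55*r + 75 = (r - 1)*(r^4 - 12*r^3 + 42*r^2 - 20*r - 75) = (r - 3)*(r - 1)*(r^3 - 9*r^2 + 15*r + 25) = (r - 5)*(r - 3)*(r - 1)*(r^2 - 4*r - 5) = (r - 5)*(r - 3)*(r - 1)*(r + 1)*(r - 5)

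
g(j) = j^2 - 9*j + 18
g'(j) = 2*j - 9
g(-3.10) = 55.51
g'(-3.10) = -15.20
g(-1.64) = 35.45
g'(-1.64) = -12.28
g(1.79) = 5.09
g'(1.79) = -5.42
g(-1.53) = 34.11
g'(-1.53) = -12.06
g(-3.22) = 57.35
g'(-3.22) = -15.44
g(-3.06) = 54.90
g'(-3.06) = -15.12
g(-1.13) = 29.45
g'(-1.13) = -11.26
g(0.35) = 14.97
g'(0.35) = -8.30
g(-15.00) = 378.00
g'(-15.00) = -39.00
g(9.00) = 18.00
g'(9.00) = 9.00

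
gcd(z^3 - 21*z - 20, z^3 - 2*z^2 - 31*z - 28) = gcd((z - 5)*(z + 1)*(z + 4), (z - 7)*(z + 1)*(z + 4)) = z^2 + 5*z + 4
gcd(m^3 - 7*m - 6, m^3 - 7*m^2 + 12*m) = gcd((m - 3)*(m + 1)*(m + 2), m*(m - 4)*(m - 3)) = m - 3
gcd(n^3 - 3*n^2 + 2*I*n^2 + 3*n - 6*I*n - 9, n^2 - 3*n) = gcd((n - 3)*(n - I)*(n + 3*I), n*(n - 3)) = n - 3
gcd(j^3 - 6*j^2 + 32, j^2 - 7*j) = 1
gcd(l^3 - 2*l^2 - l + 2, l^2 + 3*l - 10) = l - 2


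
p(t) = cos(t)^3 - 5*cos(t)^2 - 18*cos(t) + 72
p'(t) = -3*sin(t)*cos(t)^2 + 10*sin(t)*cos(t) + 18*sin(t)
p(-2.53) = 82.84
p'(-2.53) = -4.48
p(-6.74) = 52.54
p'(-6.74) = -10.83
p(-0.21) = 50.55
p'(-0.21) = -5.19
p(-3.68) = 83.14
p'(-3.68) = 3.69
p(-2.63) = 83.23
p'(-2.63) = -3.43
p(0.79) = 57.20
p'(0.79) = 16.73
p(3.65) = 83.24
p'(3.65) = -3.40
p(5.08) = 64.93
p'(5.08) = -19.79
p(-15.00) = 82.35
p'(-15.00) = -5.64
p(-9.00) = 83.49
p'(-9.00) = -2.64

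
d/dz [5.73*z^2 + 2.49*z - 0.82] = 11.46*z + 2.49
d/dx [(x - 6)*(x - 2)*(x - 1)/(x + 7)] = 2*(x^3 + 6*x^2 - 63*x + 76)/(x^2 + 14*x + 49)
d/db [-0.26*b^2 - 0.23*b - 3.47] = -0.52*b - 0.23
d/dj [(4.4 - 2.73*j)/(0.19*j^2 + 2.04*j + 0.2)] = (0.5187*j^2 - 1.672*j - 9.522)/(0.0361*j^4 + 0.7752*j^3 + 4.2376*j^2 + 0.816*j + 0.04)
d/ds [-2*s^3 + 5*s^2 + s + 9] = -6*s^2 + 10*s + 1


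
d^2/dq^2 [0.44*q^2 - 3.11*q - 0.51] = 0.880000000000000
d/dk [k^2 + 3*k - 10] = 2*k + 3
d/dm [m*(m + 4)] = 2*m + 4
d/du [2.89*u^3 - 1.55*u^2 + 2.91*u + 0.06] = 8.67*u^2 - 3.1*u + 2.91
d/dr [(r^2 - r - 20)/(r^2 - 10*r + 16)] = 9*(-r^2 + 8*r - 24)/(r^4 - 20*r^3 + 132*r^2 - 320*r + 256)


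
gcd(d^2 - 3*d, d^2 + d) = d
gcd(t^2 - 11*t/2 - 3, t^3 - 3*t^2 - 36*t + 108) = t - 6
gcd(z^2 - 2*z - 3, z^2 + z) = z + 1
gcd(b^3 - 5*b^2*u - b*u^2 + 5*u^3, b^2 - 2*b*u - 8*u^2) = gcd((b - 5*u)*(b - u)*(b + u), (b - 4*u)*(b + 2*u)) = 1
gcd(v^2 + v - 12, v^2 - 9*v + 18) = v - 3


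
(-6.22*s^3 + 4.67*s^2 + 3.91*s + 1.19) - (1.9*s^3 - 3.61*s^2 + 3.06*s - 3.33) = -8.12*s^3 + 8.28*s^2 + 0.85*s + 4.52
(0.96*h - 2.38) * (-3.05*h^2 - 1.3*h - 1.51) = -2.928*h^3 + 6.011*h^2 + 1.6444*h + 3.5938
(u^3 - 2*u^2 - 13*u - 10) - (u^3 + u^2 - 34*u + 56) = -3*u^2 + 21*u - 66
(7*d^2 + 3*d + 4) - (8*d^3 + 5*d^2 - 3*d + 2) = -8*d^3 + 2*d^2 + 6*d + 2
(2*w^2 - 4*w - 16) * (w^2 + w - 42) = 2*w^4 - 2*w^3 - 104*w^2 + 152*w + 672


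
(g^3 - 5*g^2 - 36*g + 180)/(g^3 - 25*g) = (g^2 - 36)/(g*(g + 5))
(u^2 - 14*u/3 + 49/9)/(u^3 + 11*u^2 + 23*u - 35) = (9*u^2 - 42*u + 49)/(9*(u^3 + 11*u^2 + 23*u - 35))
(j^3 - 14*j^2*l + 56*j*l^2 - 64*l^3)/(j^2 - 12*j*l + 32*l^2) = j - 2*l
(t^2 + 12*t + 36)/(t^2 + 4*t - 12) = (t + 6)/(t - 2)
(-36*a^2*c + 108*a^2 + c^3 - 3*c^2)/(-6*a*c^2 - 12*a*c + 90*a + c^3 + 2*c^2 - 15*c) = (6*a + c)/(c + 5)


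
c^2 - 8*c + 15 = (c - 5)*(c - 3)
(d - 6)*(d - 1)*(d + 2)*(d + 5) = d^4 - 33*d^2 - 28*d + 60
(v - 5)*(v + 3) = v^2 - 2*v - 15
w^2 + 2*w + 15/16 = (w + 3/4)*(w + 5/4)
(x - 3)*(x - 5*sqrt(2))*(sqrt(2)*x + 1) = sqrt(2)*x^3 - 9*x^2 - 3*sqrt(2)*x^2 - 5*sqrt(2)*x + 27*x + 15*sqrt(2)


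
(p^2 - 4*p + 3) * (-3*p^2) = -3*p^4 + 12*p^3 - 9*p^2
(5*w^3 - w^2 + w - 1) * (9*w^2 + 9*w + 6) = 45*w^5 + 36*w^4 + 30*w^3 - 6*w^2 - 3*w - 6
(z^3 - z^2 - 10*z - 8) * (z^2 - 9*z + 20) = z^5 - 10*z^4 + 19*z^3 + 62*z^2 - 128*z - 160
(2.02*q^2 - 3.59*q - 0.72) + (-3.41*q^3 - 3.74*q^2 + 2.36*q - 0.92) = -3.41*q^3 - 1.72*q^2 - 1.23*q - 1.64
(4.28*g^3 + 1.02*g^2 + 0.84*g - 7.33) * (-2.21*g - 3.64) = -9.4588*g^4 - 17.8334*g^3 - 5.5692*g^2 + 13.1417*g + 26.6812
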